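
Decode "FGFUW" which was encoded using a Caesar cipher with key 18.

Step 1: Reverse the shift by subtracting 18 from each letter position.
  F (position 5) -> position (5-18) mod 26 = 13 -> N
  G (position 6) -> position (6-18) mod 26 = 14 -> O
  F (position 5) -> position (5-18) mod 26 = 13 -> N
  U (position 20) -> position (20-18) mod 26 = 2 -> C
  W (position 22) -> position (22-18) mod 26 = 4 -> E
Decrypted message: NONCE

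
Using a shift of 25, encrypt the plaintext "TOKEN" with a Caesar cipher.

Step 1: For each letter, shift forward by 25 positions (mod 26).
  T (position 19) -> position (19+25) mod 26 = 18 -> S
  O (position 14) -> position (14+25) mod 26 = 13 -> N
  K (position 10) -> position (10+25) mod 26 = 9 -> J
  E (position 4) -> position (4+25) mod 26 = 3 -> D
  N (position 13) -> position (13+25) mod 26 = 12 -> M
Result: SNJDM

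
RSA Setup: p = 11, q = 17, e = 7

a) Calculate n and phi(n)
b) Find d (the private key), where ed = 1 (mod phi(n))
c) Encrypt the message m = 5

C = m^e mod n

Step 1: n = 11 * 17 = 187.
Step 2: phi(n) = (11-1)(17-1) = 10 * 16 = 160.
Step 3: Find d = 7^(-1) mod 160 = 23.
  Verify: 7 * 23 = 161 = 1 (mod 160).
Step 4: C = 5^7 mod 187 = 146.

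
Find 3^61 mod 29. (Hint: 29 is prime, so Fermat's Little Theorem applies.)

Step 1: Since 29 is prime, by Fermat's Little Theorem: 3^28 = 1 (mod 29).
Step 2: Reduce exponent: 61 mod 28 = 5.
Step 3: So 3^61 = 3^5 (mod 29).
Step 4: 3^5 mod 29 = 11.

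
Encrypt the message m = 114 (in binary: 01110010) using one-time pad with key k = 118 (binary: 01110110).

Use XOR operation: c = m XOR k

Step 1: Write out the XOR operation bit by bit:
  Message: 01110010
  Key:     01110110
  XOR:     00000100
Step 2: Convert to decimal: 00000100 = 4.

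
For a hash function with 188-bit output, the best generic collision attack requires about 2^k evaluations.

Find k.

Step 1: The hash has a 188-bit output.
Step 2: Collision resistance means it should be infeasible to find any x != y with h(x) = h(y).
By the birthday bound, a generic collision search succeeds after about sqrt(2^188) = 2^(188/2) = 2^94 evaluations.
Step 3: Security level = 94 bits.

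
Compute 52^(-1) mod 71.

Step 1: We need x such that 52 * x = 1 (mod 71).
Step 2: Using the extended Euclidean algorithm or trial:
  52 * 56 = 2912 = 41 * 71 + 1.
Step 3: Since 2912 mod 71 = 1, the inverse is x = 56.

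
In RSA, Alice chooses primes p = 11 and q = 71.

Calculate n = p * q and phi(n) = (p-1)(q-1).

Step 1: n = p * q = 11 * 71 = 781.
Step 2: phi(n) = (p-1)(q-1) = 10 * 70 = 700.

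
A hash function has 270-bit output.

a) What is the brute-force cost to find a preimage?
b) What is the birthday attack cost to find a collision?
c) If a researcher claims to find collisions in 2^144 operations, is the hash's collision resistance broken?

Step 1: Preimage resistance requires brute-force of 2^270 operations.
Step 2: Collision resistance (birthday bound) = 2^(270/2) = 2^135.
Step 3: The claimed attack costs 2^144 operations.
Step 4: Since 2^144 >= 2^135, the claimed attack is no faster than the generic birthday attack, so this does not break collision resistance.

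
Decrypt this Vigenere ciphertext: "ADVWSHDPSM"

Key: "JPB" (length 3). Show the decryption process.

Step 1: Key 'JPB' has length 3. Extended key: JPBJPBJPBJ
Step 2: Decrypt each position:
  A(0) - J(9) = 17 = R
  D(3) - P(15) = 14 = O
  V(21) - B(1) = 20 = U
  W(22) - J(9) = 13 = N
  S(18) - P(15) = 3 = D
  H(7) - B(1) = 6 = G
  D(3) - J(9) = 20 = U
  P(15) - P(15) = 0 = A
  S(18) - B(1) = 17 = R
  M(12) - J(9) = 3 = D
Plaintext: ROUNDGUARD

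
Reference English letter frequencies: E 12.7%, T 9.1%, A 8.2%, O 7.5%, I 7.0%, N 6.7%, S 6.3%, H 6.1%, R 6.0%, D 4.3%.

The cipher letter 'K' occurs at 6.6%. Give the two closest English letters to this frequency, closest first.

Step 1: Observed frequency of 'K' is 6.6%.
Step 2: Compute distances to each reference frequency and sort:
  N (6.7%): difference = 0.1% <-- BEST
  S (6.3%): difference = 0.3% <-- RUNNER-UP
  I (7.0%): difference = 0.4%
  H (6.1%): difference = 0.5%
  R (6.0%): difference = 0.6%
Step 3: Most likely is 'N' (6.7%, diff 0.1%); second most likely is 'S' (6.3%, diff 0.3%).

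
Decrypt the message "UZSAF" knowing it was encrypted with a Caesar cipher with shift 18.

Step 1: Reverse the shift by subtracting 18 from each letter position.
  U (position 20) -> position (20-18) mod 26 = 2 -> C
  Z (position 25) -> position (25-18) mod 26 = 7 -> H
  S (position 18) -> position (18-18) mod 26 = 0 -> A
  A (position 0) -> position (0-18) mod 26 = 8 -> I
  F (position 5) -> position (5-18) mod 26 = 13 -> N
Decrypted message: CHAIN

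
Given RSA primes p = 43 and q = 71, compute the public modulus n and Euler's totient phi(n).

Step 1: n = p * q = 43 * 71 = 3053.
Step 2: phi(n) = (p-1)(q-1) = 42 * 70 = 2940.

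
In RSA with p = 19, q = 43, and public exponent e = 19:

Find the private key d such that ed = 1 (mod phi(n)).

Step 1: n = 19 * 43 = 817.
Step 2: phi(n) = 18 * 42 = 756.
Step 3: Find d such that 19 * d = 1 (mod 756).
Step 4: d = 19^(-1) mod 756 = 199.
Verification: 19 * 199 = 3781 = 5 * 756 + 1.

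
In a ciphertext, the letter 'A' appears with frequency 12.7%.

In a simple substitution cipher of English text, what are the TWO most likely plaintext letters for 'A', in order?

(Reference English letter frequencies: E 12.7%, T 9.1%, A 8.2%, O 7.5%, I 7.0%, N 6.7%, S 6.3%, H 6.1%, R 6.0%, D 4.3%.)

Step 1: Observed frequency of 'A' is 12.7%.
Step 2: Compute distances to each reference frequency and sort:
  E (12.7%): difference = 0.0% <-- BEST
  T (9.1%): difference = 3.6% <-- RUNNER-UP
  A (8.2%): difference = 4.5%
  O (7.5%): difference = 5.2%
  I (7.0%): difference = 5.7%
Step 3: Most likely is 'E' (12.7%, diff 0.0%); second most likely is 'T' (9.1%, diff 3.6%).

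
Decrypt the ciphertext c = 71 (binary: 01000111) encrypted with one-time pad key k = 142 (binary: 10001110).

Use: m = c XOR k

Step 1: XOR ciphertext with key:
  Ciphertext: 01000111
  Key:        10001110
  XOR:        11001001
Step 2: Plaintext = 11001001 = 201 in decimal.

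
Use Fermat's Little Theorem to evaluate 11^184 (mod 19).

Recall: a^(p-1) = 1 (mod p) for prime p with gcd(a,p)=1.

Step 1: Since 19 is prime, by Fermat's Little Theorem: 11^18 = 1 (mod 19).
Step 2: Reduce exponent: 184 mod 18 = 4.
Step 3: So 11^184 = 11^4 (mod 19).
Step 4: 11^4 mod 19 = 11.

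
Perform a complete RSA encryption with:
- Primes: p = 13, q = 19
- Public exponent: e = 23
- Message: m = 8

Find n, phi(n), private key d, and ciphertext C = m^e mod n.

Step 1: n = 13 * 19 = 247.
Step 2: phi(n) = (13-1)(19-1) = 12 * 18 = 216.
Step 3: Find d = 23^(-1) mod 216 = 47.
  Verify: 23 * 47 = 1081 = 1 (mod 216).
Step 4: C = 8^23 mod 247 = 31.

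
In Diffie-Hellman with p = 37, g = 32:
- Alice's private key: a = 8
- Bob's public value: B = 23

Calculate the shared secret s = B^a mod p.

Step 1: s = B^a mod p = 23^8 mod 37.
  23^1 mod 37 = 23
  23^2 mod 37 = (23 * 23) mod 37 = 11
  23^3 mod 37 = (11 * 23) mod 37 = 31
  23^4 mod 37 = (31 * 23) mod 37 = 10
  23^5 mod 37 = (10 * 23) mod 37 = 8
  23^6 mod 37 = (8 * 23) mod 37 = 36
  23^7 mod 37 = (36 * 23) mod 37 = 14
  23^8 mod 37 = (14 * 23) mod 37 = 26
Result: shared secret = 26.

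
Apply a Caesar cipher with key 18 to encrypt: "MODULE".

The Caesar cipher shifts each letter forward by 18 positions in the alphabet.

Step 1: For each letter, shift forward by 18 positions (mod 26).
  M (position 12) -> position (12+18) mod 26 = 4 -> E
  O (position 14) -> position (14+18) mod 26 = 6 -> G
  D (position 3) -> position (3+18) mod 26 = 21 -> V
  U (position 20) -> position (20+18) mod 26 = 12 -> M
  L (position 11) -> position (11+18) mod 26 = 3 -> D
  E (position 4) -> position (4+18) mod 26 = 22 -> W
Result: EGVMDW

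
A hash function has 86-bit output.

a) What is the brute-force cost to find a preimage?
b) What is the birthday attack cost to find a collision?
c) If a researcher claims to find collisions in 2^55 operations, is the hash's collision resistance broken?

Step 1: Preimage resistance requires brute-force of 2^86 operations.
Step 2: Collision resistance (birthday bound) = 2^(86/2) = 2^43.
Step 3: The claimed attack costs 2^55 operations.
Step 4: Since 2^55 >= 2^43, the claimed attack is no faster than the generic birthday attack, so this does not break collision resistance.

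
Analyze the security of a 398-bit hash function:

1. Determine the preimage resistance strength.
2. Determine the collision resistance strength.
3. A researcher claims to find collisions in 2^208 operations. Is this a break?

Step 1: Preimage resistance requires brute-force of 2^398 operations.
Step 2: Collision resistance (birthday bound) = 2^(398/2) = 2^199.
Step 3: The claimed attack costs 2^208 operations.
Step 4: Since 2^208 >= 2^199, the claimed attack is no faster than the generic birthday attack, so this does not break collision resistance.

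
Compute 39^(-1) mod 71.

Step 1: We need x such that 39 * x = 1 (mod 71).
Step 2: Using the extended Euclidean algorithm or trial:
  39 * 51 = 1989 = 28 * 71 + 1.
Step 3: Since 1989 mod 71 = 1, the inverse is x = 51.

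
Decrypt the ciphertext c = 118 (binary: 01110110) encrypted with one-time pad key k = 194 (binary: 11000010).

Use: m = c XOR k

Step 1: XOR ciphertext with key:
  Ciphertext: 01110110
  Key:        11000010
  XOR:        10110100
Step 2: Plaintext = 10110100 = 180 in decimal.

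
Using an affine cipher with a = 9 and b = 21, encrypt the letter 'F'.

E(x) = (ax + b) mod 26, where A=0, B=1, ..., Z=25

Step 1: Convert 'F' to number: x = 5.
Step 2: E(5) = (9 * 5 + 21) mod 26 = 66 mod 26 = 14.
Step 3: Convert 14 back to letter: O.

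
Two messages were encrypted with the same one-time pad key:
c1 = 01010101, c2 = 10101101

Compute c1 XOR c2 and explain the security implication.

Step 1: c1 XOR c2 = (m1 XOR k) XOR (m2 XOR k).
Step 2: By XOR associativity/commutativity: = m1 XOR m2 XOR k XOR k = m1 XOR m2.
Step 3: 01010101 XOR 10101101 = 11111000 = 248.
Step 4: The key cancels out! An attacker learns m1 XOR m2 = 248, revealing the relationship between plaintexts.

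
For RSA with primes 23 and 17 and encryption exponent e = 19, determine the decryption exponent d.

Step 1: n = 23 * 17 = 391.
Step 2: phi(n) = 22 * 16 = 352.
Step 3: Find d such that 19 * d = 1 (mod 352).
Step 4: d = 19^(-1) mod 352 = 315.
Verification: 19 * 315 = 5985 = 17 * 352 + 1.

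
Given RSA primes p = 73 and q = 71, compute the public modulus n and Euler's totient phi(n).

Step 1: n = p * q = 73 * 71 = 5183.
Step 2: phi(n) = (p-1)(q-1) = 72 * 70 = 5040.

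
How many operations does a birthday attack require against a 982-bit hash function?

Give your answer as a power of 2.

Step 1: The birthday paradox gives collision probability ~50% after sqrt(2^n) = 2^(n/2) hashes.
Step 2: For 982-bit output: 2^(982/2) = 2^491.
Step 3: Approximately 2^491 hash computations needed.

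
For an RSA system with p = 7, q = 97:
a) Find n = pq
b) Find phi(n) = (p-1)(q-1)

Step 1: n = p * q = 7 * 97 = 679.
Step 2: phi(n) = (p-1)(q-1) = 6 * 96 = 576.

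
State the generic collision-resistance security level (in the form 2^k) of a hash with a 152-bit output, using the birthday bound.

Step 1: The birthday paradox gives collision probability ~50% after sqrt(2^n) = 2^(n/2) hashes.
Step 2: For 152-bit output: 2^(152/2) = 2^76.
Step 3: Approximately 2^76 hash computations needed.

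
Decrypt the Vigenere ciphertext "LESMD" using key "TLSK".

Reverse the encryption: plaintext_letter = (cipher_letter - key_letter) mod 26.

Step 1: Extend key: TLSKT
Step 2: Decrypt each letter (c - k) mod 26:
  L(11) - T(19) = (11-19) mod 26 = 18 = S
  E(4) - L(11) = (4-11) mod 26 = 19 = T
  S(18) - S(18) = (18-18) mod 26 = 0 = A
  M(12) - K(10) = (12-10) mod 26 = 2 = C
  D(3) - T(19) = (3-19) mod 26 = 10 = K
Plaintext: STACK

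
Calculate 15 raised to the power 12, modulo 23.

Step 1: Compute 15^12 mod 23 step by step, reducing modulo 23 at each step.
  15^1 mod 23 = 15
  15^2 mod 23 = (15 * 15) mod 23 = 18
  15^3 mod 23 = (18 * 15) mod 23 = 17
  15^4 mod 23 = (17 * 15) mod 23 = 2
  15^5 mod 23 = (2 * 15) mod 23 = 7
  15^6 mod 23 = (7 * 15) mod 23 = 13
  15^7 mod 23 = (13 * 15) mod 23 = 11
  15^8 mod 23 = (11 * 15) mod 23 = 4
  15^9 mod 23 = (4 * 15) mod 23 = 14
  15^10 mod 23 = (14 * 15) mod 23 = 3
  15^11 mod 23 = (3 * 15) mod 23 = 22
  15^12 mod 23 = (22 * 15) mod 23 = 8
Step 2: Result = 8.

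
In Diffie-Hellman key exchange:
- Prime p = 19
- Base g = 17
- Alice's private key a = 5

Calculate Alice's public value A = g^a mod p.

Step 1: A = g^a mod p = 17^5 mod 19.
  17^1 mod 19 = 17
  17^2 mod 19 = (17 * 17) mod 19 = 4
  17^3 mod 19 = (4 * 17) mod 19 = 11
  17^4 mod 19 = (11 * 17) mod 19 = 16
  17^5 mod 19 = (16 * 17) mod 19 = 6
Result: A = 6.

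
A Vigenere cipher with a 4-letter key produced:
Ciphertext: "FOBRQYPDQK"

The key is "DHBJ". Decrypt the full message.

Step 1: Key 'DHBJ' has length 4. Extended key: DHBJDHBJDH
Step 2: Decrypt each position:
  F(5) - D(3) = 2 = C
  O(14) - H(7) = 7 = H
  B(1) - B(1) = 0 = A
  R(17) - J(9) = 8 = I
  Q(16) - D(3) = 13 = N
  Y(24) - H(7) = 17 = R
  P(15) - B(1) = 14 = O
  D(3) - J(9) = 20 = U
  Q(16) - D(3) = 13 = N
  K(10) - H(7) = 3 = D
Plaintext: CHAINROUND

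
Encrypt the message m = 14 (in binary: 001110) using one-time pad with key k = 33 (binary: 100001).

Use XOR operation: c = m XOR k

Step 1: Write out the XOR operation bit by bit:
  Message: 001110
  Key:     100001
  XOR:     101111
Step 2: Convert to decimal: 101111 = 47.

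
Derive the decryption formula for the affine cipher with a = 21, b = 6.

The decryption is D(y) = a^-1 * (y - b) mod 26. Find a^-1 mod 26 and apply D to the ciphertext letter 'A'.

Step 1: Find a^-1, the modular inverse of 21 mod 26.
Step 2: We need 21 * a^-1 = 1 (mod 26).
Step 3: 21 * 5 = 105 = 4 * 26 + 1, so a^-1 = 5.
Step 4: D(y) = 5(y - 6) mod 26.
Step 5: Apply to 'A' (y = 0): D(0) = 5 * (0 - 6) mod 26 = 5 * -6 mod 26 = 22 -> 'W'.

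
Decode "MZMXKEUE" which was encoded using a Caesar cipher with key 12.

Step 1: Reverse the shift by subtracting 12 from each letter position.
  M (position 12) -> position (12-12) mod 26 = 0 -> A
  Z (position 25) -> position (25-12) mod 26 = 13 -> N
  M (position 12) -> position (12-12) mod 26 = 0 -> A
  X (position 23) -> position (23-12) mod 26 = 11 -> L
  K (position 10) -> position (10-12) mod 26 = 24 -> Y
  E (position 4) -> position (4-12) mod 26 = 18 -> S
  U (position 20) -> position (20-12) mod 26 = 8 -> I
  E (position 4) -> position (4-12) mod 26 = 18 -> S
Decrypted message: ANALYSIS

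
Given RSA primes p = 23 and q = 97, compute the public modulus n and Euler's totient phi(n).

Step 1: n = p * q = 23 * 97 = 2231.
Step 2: phi(n) = (p-1)(q-1) = 22 * 96 = 2112.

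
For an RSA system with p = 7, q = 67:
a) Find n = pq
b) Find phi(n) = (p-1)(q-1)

Step 1: n = p * q = 7 * 67 = 469.
Step 2: phi(n) = (p-1)(q-1) = 6 * 66 = 396.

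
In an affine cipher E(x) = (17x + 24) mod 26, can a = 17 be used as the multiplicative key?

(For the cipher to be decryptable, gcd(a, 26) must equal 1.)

Step 1: Compute gcd(17, 26).
Step 2: gcd(17, 26) = 1.
Since gcd = 1, 17 is coprime with 26, so it is a valid key.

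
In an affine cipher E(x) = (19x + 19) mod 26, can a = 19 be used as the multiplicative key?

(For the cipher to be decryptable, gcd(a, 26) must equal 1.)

Step 1: Compute gcd(19, 26).
Step 2: gcd(19, 26) = 1.
Since gcd = 1, 19 is coprime with 26, so it is a valid key.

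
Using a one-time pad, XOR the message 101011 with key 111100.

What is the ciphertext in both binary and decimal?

Step 1: Write out the XOR operation bit by bit:
  Message: 101011
  Key:     111100
  XOR:     010111
Step 2: Convert to decimal: 010111 = 23.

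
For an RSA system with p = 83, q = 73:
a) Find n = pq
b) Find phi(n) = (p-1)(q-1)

Step 1: n = p * q = 83 * 73 = 6059.
Step 2: phi(n) = (p-1)(q-1) = 82 * 72 = 5904.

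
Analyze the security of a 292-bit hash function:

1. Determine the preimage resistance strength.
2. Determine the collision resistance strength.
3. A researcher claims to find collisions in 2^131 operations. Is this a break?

Step 1: Preimage resistance requires brute-force of 2^292 operations.
Step 2: Collision resistance (birthday bound) = 2^(292/2) = 2^146.
Step 3: The claimed attack costs 2^131 operations.
Step 4: Since 2^131 < 2^146, the claimed attack beats the generic birthday bound, so collision resistance is broken.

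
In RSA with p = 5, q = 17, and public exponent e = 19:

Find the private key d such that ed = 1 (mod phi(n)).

Step 1: n = 5 * 17 = 85.
Step 2: phi(n) = 4 * 16 = 64.
Step 3: Find d such that 19 * d = 1 (mod 64).
Step 4: d = 19^(-1) mod 64 = 27.
Verification: 19 * 27 = 513 = 8 * 64 + 1.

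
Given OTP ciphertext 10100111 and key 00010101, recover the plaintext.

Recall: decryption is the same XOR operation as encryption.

Step 1: XOR ciphertext with key:
  Ciphertext: 10100111
  Key:        00010101
  XOR:        10110010
Step 2: Plaintext = 10110010 = 178 in decimal.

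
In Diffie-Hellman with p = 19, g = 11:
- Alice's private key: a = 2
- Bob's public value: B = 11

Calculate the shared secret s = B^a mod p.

Step 1: s = B^a mod p = 11^2 mod 19.
  11^1 mod 19 = 11
  11^2 mod 19 = (11 * 11) mod 19 = 7
Result: shared secret = 7.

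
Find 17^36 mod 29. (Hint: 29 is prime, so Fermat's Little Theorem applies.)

Step 1: Since 29 is prime, by Fermat's Little Theorem: 17^28 = 1 (mod 29).
Step 2: Reduce exponent: 36 mod 28 = 8.
Step 3: So 17^36 = 17^8 (mod 29).
Step 4: 17^8 mod 29 = 1.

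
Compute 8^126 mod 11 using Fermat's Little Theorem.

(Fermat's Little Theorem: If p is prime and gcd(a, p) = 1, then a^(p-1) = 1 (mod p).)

Step 1: Since 11 is prime, by Fermat's Little Theorem: 8^10 = 1 (mod 11).
Step 2: Reduce exponent: 126 mod 10 = 6.
Step 3: So 8^126 = 8^6 (mod 11).
Step 4: 8^6 mod 11 = 3.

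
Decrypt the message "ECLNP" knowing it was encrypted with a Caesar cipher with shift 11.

Step 1: Reverse the shift by subtracting 11 from each letter position.
  E (position 4) -> position (4-11) mod 26 = 19 -> T
  C (position 2) -> position (2-11) mod 26 = 17 -> R
  L (position 11) -> position (11-11) mod 26 = 0 -> A
  N (position 13) -> position (13-11) mod 26 = 2 -> C
  P (position 15) -> position (15-11) mod 26 = 4 -> E
Decrypted message: TRACE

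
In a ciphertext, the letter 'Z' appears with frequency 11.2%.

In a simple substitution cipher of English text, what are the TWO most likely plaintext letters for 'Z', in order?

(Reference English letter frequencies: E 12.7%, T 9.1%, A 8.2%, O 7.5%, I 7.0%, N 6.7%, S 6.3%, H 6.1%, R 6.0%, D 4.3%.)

Step 1: Observed frequency of 'Z' is 11.2%.
Step 2: Compute distances to each reference frequency and sort:
  E (12.7%): difference = 1.5% <-- BEST
  T (9.1%): difference = 2.1% <-- RUNNER-UP
  A (8.2%): difference = 3.0%
  O (7.5%): difference = 3.7%
  I (7.0%): difference = 4.2%
Step 3: Most likely is 'E' (12.7%, diff 1.5%); second most likely is 'T' (9.1%, diff 2.1%).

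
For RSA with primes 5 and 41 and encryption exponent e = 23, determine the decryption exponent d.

Step 1: n = 5 * 41 = 205.
Step 2: phi(n) = 4 * 40 = 160.
Step 3: Find d such that 23 * d = 1 (mod 160).
Step 4: d = 23^(-1) mod 160 = 7.
Verification: 23 * 7 = 161 = 1 * 160 + 1.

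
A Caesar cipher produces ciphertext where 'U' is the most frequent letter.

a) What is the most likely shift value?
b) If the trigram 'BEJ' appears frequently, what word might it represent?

Step 1: In English, 'E' is the most frequent letter (12.7%).
Step 2: The most frequent ciphertext letter is 'U' (position 20).
Step 3: Shift = (20 - 4) mod 26 = 16.
Step 4: Decrypt 'BEJ' by shifting back 16:
  B -> L
  E -> O
  J -> T
Step 5: 'BEJ' decrypts to 'LOT'.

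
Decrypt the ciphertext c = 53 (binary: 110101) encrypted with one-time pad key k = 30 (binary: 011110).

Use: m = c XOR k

Step 1: XOR ciphertext with key:
  Ciphertext: 110101
  Key:        011110
  XOR:        101011
Step 2: Plaintext = 101011 = 43 in decimal.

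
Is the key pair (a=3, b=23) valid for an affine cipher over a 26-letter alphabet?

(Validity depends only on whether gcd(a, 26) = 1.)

Step 1: Compute gcd(3, 26).
Step 2: gcd(3, 26) = 1.
Since gcd = 1, 3 is coprime with 26, so it is a valid key.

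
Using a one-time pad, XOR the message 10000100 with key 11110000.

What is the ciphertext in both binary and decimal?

Step 1: Write out the XOR operation bit by bit:
  Message: 10000100
  Key:     11110000
  XOR:     01110100
Step 2: Convert to decimal: 01110100 = 116.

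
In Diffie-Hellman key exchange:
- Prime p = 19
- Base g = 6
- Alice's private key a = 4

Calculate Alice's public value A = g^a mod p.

Step 1: A = g^a mod p = 6^4 mod 19.
  6^1 mod 19 = 6
  6^2 mod 19 = (6 * 6) mod 19 = 17
  6^3 mod 19 = (17 * 6) mod 19 = 7
  6^4 mod 19 = (7 * 6) mod 19 = 4
Result: A = 4.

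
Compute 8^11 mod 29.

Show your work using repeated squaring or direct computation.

Step 1: Compute 8^11 mod 29 step by step, reducing modulo 29 at each step.
  8^1 mod 29 = 8
  8^2 mod 29 = (8 * 8) mod 29 = 6
  8^3 mod 29 = (6 * 8) mod 29 = 19
  8^4 mod 29 = (19 * 8) mod 29 = 7
  8^5 mod 29 = (7 * 8) mod 29 = 27
  8^6 mod 29 = (27 * 8) mod 29 = 13
  8^7 mod 29 = (13 * 8) mod 29 = 17
  8^8 mod 29 = (17 * 8) mod 29 = 20
  8^9 mod 29 = (20 * 8) mod 29 = 15
  8^10 mod 29 = (15 * 8) mod 29 = 4
  8^11 mod 29 = (4 * 8) mod 29 = 3
Step 2: Result = 3.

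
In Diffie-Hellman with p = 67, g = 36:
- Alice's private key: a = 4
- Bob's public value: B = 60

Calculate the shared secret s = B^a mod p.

Step 1: s = B^a mod p = 60^4 mod 67.
  60^1 mod 67 = 60
  60^2 mod 67 = (60 * 60) mod 67 = 49
  60^3 mod 67 = (49 * 60) mod 67 = 59
  60^4 mod 67 = (59 * 60) mod 67 = 56
Result: shared secret = 56.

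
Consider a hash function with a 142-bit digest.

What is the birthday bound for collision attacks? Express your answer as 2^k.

Step 1: The birthday paradox gives collision probability ~50% after sqrt(2^n) = 2^(n/2) hashes.
Step 2: For 142-bit output: 2^(142/2) = 2^71.
Step 3: Approximately 2^71 hash computations needed.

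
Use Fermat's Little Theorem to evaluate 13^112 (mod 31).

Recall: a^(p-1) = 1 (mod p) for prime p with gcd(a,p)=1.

Step 1: Since 31 is prime, by Fermat's Little Theorem: 13^30 = 1 (mod 31).
Step 2: Reduce exponent: 112 mod 30 = 22.
Step 3: So 13^112 = 13^22 (mod 31).
Step 4: 13^22 mod 31 = 9.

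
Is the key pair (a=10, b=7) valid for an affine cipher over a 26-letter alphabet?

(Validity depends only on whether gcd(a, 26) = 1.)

Step 1: Compute gcd(10, 26).
Step 2: gcd(10, 26) = 2.
Since gcd = 2 != 1, 10 shares a common factor with 26, so it cannot be used.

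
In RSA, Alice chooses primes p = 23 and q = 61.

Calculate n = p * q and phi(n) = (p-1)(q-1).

Step 1: n = p * q = 23 * 61 = 1403.
Step 2: phi(n) = (p-1)(q-1) = 22 * 60 = 1320.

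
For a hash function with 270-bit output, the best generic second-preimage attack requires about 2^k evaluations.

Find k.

Step 1: The hash has a 270-bit output.
Step 2: Second-preimage resistance means: given a specific input x, it should be infeasible to find a different y with h(y) = h(x).
With a 270-bit output, a generic search for a second preimage costs about 2^270 evaluations (each trial matches the fixed target with probability 2^-270).
Step 3: Security level = 270 bits.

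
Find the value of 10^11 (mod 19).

Step 1: Compute 10^11 mod 19 step by step, reducing modulo 19 at each step.
  10^1 mod 19 = 10
  10^2 mod 19 = (10 * 10) mod 19 = 5
  10^3 mod 19 = (5 * 10) mod 19 = 12
  10^4 mod 19 = (12 * 10) mod 19 = 6
  10^5 mod 19 = (6 * 10) mod 19 = 3
  10^6 mod 19 = (3 * 10) mod 19 = 11
  10^7 mod 19 = (11 * 10) mod 19 = 15
  10^8 mod 19 = (15 * 10) mod 19 = 17
  10^9 mod 19 = (17 * 10) mod 19 = 18
  10^10 mod 19 = (18 * 10) mod 19 = 9
  10^11 mod 19 = (9 * 10) mod 19 = 14
Step 2: Result = 14.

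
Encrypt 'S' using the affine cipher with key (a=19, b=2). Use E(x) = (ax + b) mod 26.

Step 1: Convert 'S' to number: x = 18.
Step 2: E(18) = (19 * 18 + 2) mod 26 = 344 mod 26 = 6.
Step 3: Convert 6 back to letter: G.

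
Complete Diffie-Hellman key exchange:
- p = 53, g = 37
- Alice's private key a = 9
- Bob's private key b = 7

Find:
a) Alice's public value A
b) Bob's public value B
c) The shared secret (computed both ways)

Step 1: A = g^a mod p = 37^9 mod 53 = 17.
Step 2: B = g^b mod p = 37^7 mod 53 = 4.
Step 3: Alice computes s = B^a mod p = 4^9 mod 53 = 6.
Step 4: Bob computes s = A^b mod p = 17^7 mod 53 = 6.
Both sides agree: shared secret = 6.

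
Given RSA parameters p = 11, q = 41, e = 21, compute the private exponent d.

Step 1: n = 11 * 41 = 451.
Step 2: phi(n) = 10 * 40 = 400.
Step 3: Find d such that 21 * d = 1 (mod 400).
Step 4: d = 21^(-1) mod 400 = 381.
Verification: 21 * 381 = 8001 = 20 * 400 + 1.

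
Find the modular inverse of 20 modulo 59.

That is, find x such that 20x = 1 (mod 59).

Step 1: We need x such that 20 * x = 1 (mod 59).
Step 2: Using the extended Euclidean algorithm or trial:
  20 * 3 = 60 = 1 * 59 + 1.
Step 3: Since 60 mod 59 = 1, the inverse is x = 3.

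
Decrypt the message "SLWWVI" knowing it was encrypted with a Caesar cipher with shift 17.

Step 1: Reverse the shift by subtracting 17 from each letter position.
  S (position 18) -> position (18-17) mod 26 = 1 -> B
  L (position 11) -> position (11-17) mod 26 = 20 -> U
  W (position 22) -> position (22-17) mod 26 = 5 -> F
  W (position 22) -> position (22-17) mod 26 = 5 -> F
  V (position 21) -> position (21-17) mod 26 = 4 -> E
  I (position 8) -> position (8-17) mod 26 = 17 -> R
Decrypted message: BUFFER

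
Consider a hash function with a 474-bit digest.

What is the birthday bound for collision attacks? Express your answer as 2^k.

Step 1: The birthday paradox gives collision probability ~50% after sqrt(2^n) = 2^(n/2) hashes.
Step 2: For 474-bit output: 2^(474/2) = 2^237.
Step 3: Approximately 2^237 hash computations needed.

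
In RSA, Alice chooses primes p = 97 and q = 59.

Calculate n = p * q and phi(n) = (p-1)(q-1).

Step 1: n = p * q = 97 * 59 = 5723.
Step 2: phi(n) = (p-1)(q-1) = 96 * 58 = 5568.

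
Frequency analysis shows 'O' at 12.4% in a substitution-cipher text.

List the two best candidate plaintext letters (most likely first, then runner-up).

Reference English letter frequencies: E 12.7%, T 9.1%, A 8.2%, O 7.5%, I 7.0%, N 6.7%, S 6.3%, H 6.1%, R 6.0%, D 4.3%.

Step 1: Observed frequency of 'O' is 12.4%.
Step 2: Compute distances to each reference frequency and sort:
  E (12.7%): difference = 0.3% <-- BEST
  T (9.1%): difference = 3.3% <-- RUNNER-UP
  A (8.2%): difference = 4.2%
  O (7.5%): difference = 4.9%
  I (7.0%): difference = 5.4%
Step 3: Most likely is 'E' (12.7%, diff 0.3%); second most likely is 'T' (9.1%, diff 3.3%).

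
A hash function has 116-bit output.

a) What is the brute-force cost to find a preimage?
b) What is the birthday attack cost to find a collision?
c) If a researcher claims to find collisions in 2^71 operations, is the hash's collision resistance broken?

Step 1: Preimage resistance requires brute-force of 2^116 operations.
Step 2: Collision resistance (birthday bound) = 2^(116/2) = 2^58.
Step 3: The claimed attack costs 2^71 operations.
Step 4: Since 2^71 >= 2^58, the claimed attack is no faster than the generic birthday attack, so this does not break collision resistance.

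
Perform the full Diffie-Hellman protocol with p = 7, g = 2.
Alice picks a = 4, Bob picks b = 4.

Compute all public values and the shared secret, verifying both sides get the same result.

Step 1: A = g^a mod p = 2^4 mod 7 = 2.
Step 2: B = g^b mod p = 2^4 mod 7 = 2.
Step 3: Alice computes s = B^a mod p = 2^4 mod 7 = 2.
Step 4: Bob computes s = A^b mod p = 2^4 mod 7 = 2.
Both sides agree: shared secret = 2.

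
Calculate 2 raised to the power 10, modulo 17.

Step 1: Compute 2^10 mod 17 step by step, reducing modulo 17 at each step.
  2^1 mod 17 = 2
  2^2 mod 17 = (2 * 2) mod 17 = 4
  2^3 mod 17 = (4 * 2) mod 17 = 8
  2^4 mod 17 = (8 * 2) mod 17 = 16
  2^5 mod 17 = (16 * 2) mod 17 = 15
  2^6 mod 17 = (15 * 2) mod 17 = 13
  2^7 mod 17 = (13 * 2) mod 17 = 9
  2^8 mod 17 = (9 * 2) mod 17 = 1
  2^9 mod 17 = (1 * 2) mod 17 = 2
  2^10 mod 17 = (2 * 2) mod 17 = 4
Step 2: Result = 4.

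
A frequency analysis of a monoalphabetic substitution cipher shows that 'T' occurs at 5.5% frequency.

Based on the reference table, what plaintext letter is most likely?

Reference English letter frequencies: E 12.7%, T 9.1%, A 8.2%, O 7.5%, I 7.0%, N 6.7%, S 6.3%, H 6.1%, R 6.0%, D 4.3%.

Step 1: The observed frequency is 5.5%.
Step 2: Compare with English frequencies:
  E: 12.7% (difference: 7.2%)
  T: 9.1% (difference: 3.6%)
  A: 8.2% (difference: 2.7%)
  O: 7.5% (difference: 2.0%)
  I: 7.0% (difference: 1.5%)
  N: 6.7% (difference: 1.2%)
  S: 6.3% (difference: 0.8%)
  H: 6.1% (difference: 0.6%)
  R: 6.0% (difference: 0.5%) <-- closest
  D: 4.3% (difference: 1.2%)
Step 3: 'T' most likely represents 'R' (frequency 6.0%).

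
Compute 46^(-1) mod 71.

Step 1: We need x such that 46 * x = 1 (mod 71).
Step 2: Using the extended Euclidean algorithm or trial:
  46 * 17 = 782 = 11 * 71 + 1.
Step 3: Since 782 mod 71 = 1, the inverse is x = 17.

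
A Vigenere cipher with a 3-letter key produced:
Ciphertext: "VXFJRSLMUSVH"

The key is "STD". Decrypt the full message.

Step 1: Key 'STD' has length 3. Extended key: STDSTDSTDSTD
Step 2: Decrypt each position:
  V(21) - S(18) = 3 = D
  X(23) - T(19) = 4 = E
  F(5) - D(3) = 2 = C
  J(9) - S(18) = 17 = R
  R(17) - T(19) = 24 = Y
  S(18) - D(3) = 15 = P
  L(11) - S(18) = 19 = T
  M(12) - T(19) = 19 = T
  U(20) - D(3) = 17 = R
  S(18) - S(18) = 0 = A
  V(21) - T(19) = 2 = C
  H(7) - D(3) = 4 = E
Plaintext: DECRYPTTRACE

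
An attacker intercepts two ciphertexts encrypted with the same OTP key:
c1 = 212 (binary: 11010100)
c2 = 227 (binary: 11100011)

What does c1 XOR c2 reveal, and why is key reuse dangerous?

Step 1: c1 XOR c2 = (m1 XOR k) XOR (m2 XOR k).
Step 2: By XOR associativity/commutativity: = m1 XOR m2 XOR k XOR k = m1 XOR m2.
Step 3: 11010100 XOR 11100011 = 00110111 = 55.
Step 4: The key cancels out! An attacker learns m1 XOR m2 = 55, revealing the relationship between plaintexts.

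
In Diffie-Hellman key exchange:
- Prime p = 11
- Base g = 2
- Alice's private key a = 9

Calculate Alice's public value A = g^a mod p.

Step 1: A = g^a mod p = 2^9 mod 11.
  2^1 mod 11 = 2
  2^2 mod 11 = (2 * 2) mod 11 = 4
  2^3 mod 11 = (4 * 2) mod 11 = 8
  2^4 mod 11 = (8 * 2) mod 11 = 5
  2^5 mod 11 = (5 * 2) mod 11 = 10
  2^6 mod 11 = (10 * 2) mod 11 = 9
  2^7 mod 11 = (9 * 2) mod 11 = 7
  2^8 mod 11 = (7 * 2) mod 11 = 3
  2^9 mod 11 = (3 * 2) mod 11 = 6
Result: A = 6.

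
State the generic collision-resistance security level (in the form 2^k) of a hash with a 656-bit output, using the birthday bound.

Step 1: The birthday paradox gives collision probability ~50% after sqrt(2^n) = 2^(n/2) hashes.
Step 2: For 656-bit output: 2^(656/2) = 2^328.
Step 3: Approximately 2^328 hash computations needed.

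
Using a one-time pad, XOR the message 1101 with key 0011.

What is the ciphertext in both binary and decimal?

Step 1: Write out the XOR operation bit by bit:
  Message: 1101
  Key:     0011
  XOR:     1110
Step 2: Convert to decimal: 1110 = 14.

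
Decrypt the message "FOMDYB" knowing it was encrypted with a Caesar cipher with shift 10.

Step 1: Reverse the shift by subtracting 10 from each letter position.
  F (position 5) -> position (5-10) mod 26 = 21 -> V
  O (position 14) -> position (14-10) mod 26 = 4 -> E
  M (position 12) -> position (12-10) mod 26 = 2 -> C
  D (position 3) -> position (3-10) mod 26 = 19 -> T
  Y (position 24) -> position (24-10) mod 26 = 14 -> O
  B (position 1) -> position (1-10) mod 26 = 17 -> R
Decrypted message: VECTOR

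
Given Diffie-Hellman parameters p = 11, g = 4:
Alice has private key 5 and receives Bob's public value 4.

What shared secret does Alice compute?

Step 1: s = B^a mod p = 4^5 mod 11.
  4^1 mod 11 = 4
  4^2 mod 11 = (4 * 4) mod 11 = 5
  4^3 mod 11 = (5 * 4) mod 11 = 9
  4^4 mod 11 = (9 * 4) mod 11 = 3
  4^5 mod 11 = (3 * 4) mod 11 = 1
Result: shared secret = 1.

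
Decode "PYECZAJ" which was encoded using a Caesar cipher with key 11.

Step 1: Reverse the shift by subtracting 11 from each letter position.
  P (position 15) -> position (15-11) mod 26 = 4 -> E
  Y (position 24) -> position (24-11) mod 26 = 13 -> N
  E (position 4) -> position (4-11) mod 26 = 19 -> T
  C (position 2) -> position (2-11) mod 26 = 17 -> R
  Z (position 25) -> position (25-11) mod 26 = 14 -> O
  A (position 0) -> position (0-11) mod 26 = 15 -> P
  J (position 9) -> position (9-11) mod 26 = 24 -> Y
Decrypted message: ENTROPY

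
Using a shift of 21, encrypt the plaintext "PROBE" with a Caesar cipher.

Step 1: For each letter, shift forward by 21 positions (mod 26).
  P (position 15) -> position (15+21) mod 26 = 10 -> K
  R (position 17) -> position (17+21) mod 26 = 12 -> M
  O (position 14) -> position (14+21) mod 26 = 9 -> J
  B (position 1) -> position (1+21) mod 26 = 22 -> W
  E (position 4) -> position (4+21) mod 26 = 25 -> Z
Result: KMJWZ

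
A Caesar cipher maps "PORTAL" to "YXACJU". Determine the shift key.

Step 1: Compare first letters: P (position 15) -> Y (position 24).
Step 2: Shift = (24 - 15) mod 26 = 9.
The shift value is 9.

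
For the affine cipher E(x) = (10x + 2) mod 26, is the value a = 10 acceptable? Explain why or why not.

Step 1: Compute gcd(10, 26).
Step 2: gcd(10, 26) = 2.
Since gcd = 2 != 1, 10 shares a common factor with 26, so it cannot be used.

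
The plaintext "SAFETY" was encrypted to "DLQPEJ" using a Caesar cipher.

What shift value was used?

Step 1: Compare first letters: S (position 18) -> D (position 3).
Step 2: Shift = (3 - 18) mod 26 = 11.
The shift value is 11.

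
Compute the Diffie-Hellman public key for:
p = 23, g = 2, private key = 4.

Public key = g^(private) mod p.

Step 1: A = g^a mod p = 2^4 mod 23.
  2^1 mod 23 = 2
  2^2 mod 23 = (2 * 2) mod 23 = 4
  2^3 mod 23 = (4 * 2) mod 23 = 8
  2^4 mod 23 = (8 * 2) mod 23 = 16
Result: A = 16.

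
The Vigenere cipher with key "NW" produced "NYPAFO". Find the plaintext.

Step 1: Extend key: NWNWNW
Step 2: Decrypt each letter (c - k) mod 26:
  N(13) - N(13) = (13-13) mod 26 = 0 = A
  Y(24) - W(22) = (24-22) mod 26 = 2 = C
  P(15) - N(13) = (15-13) mod 26 = 2 = C
  A(0) - W(22) = (0-22) mod 26 = 4 = E
  F(5) - N(13) = (5-13) mod 26 = 18 = S
  O(14) - W(22) = (14-22) mod 26 = 18 = S
Plaintext: ACCESS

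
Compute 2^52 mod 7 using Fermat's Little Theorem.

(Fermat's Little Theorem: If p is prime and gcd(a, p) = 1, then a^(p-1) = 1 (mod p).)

Step 1: Since 7 is prime, by Fermat's Little Theorem: 2^6 = 1 (mod 7).
Step 2: Reduce exponent: 52 mod 6 = 4.
Step 3: So 2^52 = 2^4 (mod 7).
Step 4: 2^4 mod 7 = 2.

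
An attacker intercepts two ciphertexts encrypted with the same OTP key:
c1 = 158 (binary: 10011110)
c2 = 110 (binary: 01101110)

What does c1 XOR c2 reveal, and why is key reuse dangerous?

Step 1: c1 XOR c2 = (m1 XOR k) XOR (m2 XOR k).
Step 2: By XOR associativity/commutativity: = m1 XOR m2 XOR k XOR k = m1 XOR m2.
Step 3: 10011110 XOR 01101110 = 11110000 = 240.
Step 4: The key cancels out! An attacker learns m1 XOR m2 = 240, revealing the relationship between plaintexts.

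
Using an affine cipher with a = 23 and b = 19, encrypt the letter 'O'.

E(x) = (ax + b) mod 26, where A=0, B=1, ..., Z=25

Step 1: Convert 'O' to number: x = 14.
Step 2: E(14) = (23 * 14 + 19) mod 26 = 341 mod 26 = 3.
Step 3: Convert 3 back to letter: D.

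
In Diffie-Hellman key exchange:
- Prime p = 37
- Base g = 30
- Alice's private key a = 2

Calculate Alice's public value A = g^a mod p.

Step 1: A = g^a mod p = 30^2 mod 37.
  30^1 mod 37 = 30
  30^2 mod 37 = (30 * 30) mod 37 = 12
Result: A = 12.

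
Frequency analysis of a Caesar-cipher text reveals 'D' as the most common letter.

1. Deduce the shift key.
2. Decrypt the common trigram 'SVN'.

Step 1: In English, 'E' is the most frequent letter (12.7%).
Step 2: The most frequent ciphertext letter is 'D' (position 3).
Step 3: Shift = (3 - 4) mod 26 = 25.
Step 4: Decrypt 'SVN' by shifting back 25:
  S -> T
  V -> W
  N -> O
Step 5: 'SVN' decrypts to 'TWO'.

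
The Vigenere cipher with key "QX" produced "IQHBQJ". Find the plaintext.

Step 1: Extend key: QXQXQX
Step 2: Decrypt each letter (c - k) mod 26:
  I(8) - Q(16) = (8-16) mod 26 = 18 = S
  Q(16) - X(23) = (16-23) mod 26 = 19 = T
  H(7) - Q(16) = (7-16) mod 26 = 17 = R
  B(1) - X(23) = (1-23) mod 26 = 4 = E
  Q(16) - Q(16) = (16-16) mod 26 = 0 = A
  J(9) - X(23) = (9-23) mod 26 = 12 = M
Plaintext: STREAM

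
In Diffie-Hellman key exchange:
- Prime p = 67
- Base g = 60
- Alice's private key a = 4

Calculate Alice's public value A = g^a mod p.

Step 1: A = g^a mod p = 60^4 mod 67.
  60^1 mod 67 = 60
  60^2 mod 67 = (60 * 60) mod 67 = 49
  60^3 mod 67 = (49 * 60) mod 67 = 59
  60^4 mod 67 = (59 * 60) mod 67 = 56
Result: A = 56.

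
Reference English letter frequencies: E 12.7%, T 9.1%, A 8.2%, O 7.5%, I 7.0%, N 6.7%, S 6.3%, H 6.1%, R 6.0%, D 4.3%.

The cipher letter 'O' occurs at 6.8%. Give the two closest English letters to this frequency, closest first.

Step 1: Observed frequency of 'O' is 6.8%.
Step 2: Compute distances to each reference frequency and sort:
  N (6.7%): difference = 0.1% <-- BEST
  I (7.0%): difference = 0.2% <-- RUNNER-UP
  S (6.3%): difference = 0.5%
  O (7.5%): difference = 0.7%
  H (6.1%): difference = 0.7%
Step 3: Most likely is 'N' (6.7%, diff 0.1%); second most likely is 'I' (7.0%, diff 0.2%).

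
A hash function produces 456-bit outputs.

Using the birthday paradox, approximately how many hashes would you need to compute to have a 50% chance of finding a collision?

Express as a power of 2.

Step 1: The birthday paradox gives collision probability ~50% after sqrt(2^n) = 2^(n/2) hashes.
Step 2: For 456-bit output: 2^(456/2) = 2^228.
Step 3: Approximately 2^228 hash computations needed.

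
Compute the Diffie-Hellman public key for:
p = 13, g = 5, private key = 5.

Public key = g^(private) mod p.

Step 1: A = g^a mod p = 5^5 mod 13.
  5^1 mod 13 = 5
  5^2 mod 13 = (5 * 5) mod 13 = 12
  5^3 mod 13 = (12 * 5) mod 13 = 8
  5^4 mod 13 = (8 * 5) mod 13 = 1
  5^5 mod 13 = (1 * 5) mod 13 = 5
Result: A = 5.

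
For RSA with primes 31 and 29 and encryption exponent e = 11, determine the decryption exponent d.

Step 1: n = 31 * 29 = 899.
Step 2: phi(n) = 30 * 28 = 840.
Step 3: Find d such that 11 * d = 1 (mod 840).
Step 4: d = 11^(-1) mod 840 = 611.
Verification: 11 * 611 = 6721 = 8 * 840 + 1.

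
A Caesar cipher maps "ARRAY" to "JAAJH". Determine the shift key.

Step 1: Compare first letters: A (position 0) -> J (position 9).
Step 2: Shift = (9 - 0) mod 26 = 9.
The shift value is 9.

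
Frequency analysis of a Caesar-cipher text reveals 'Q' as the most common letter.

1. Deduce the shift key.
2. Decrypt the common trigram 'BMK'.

Step 1: In English, 'E' is the most frequent letter (12.7%).
Step 2: The most frequent ciphertext letter is 'Q' (position 16).
Step 3: Shift = (16 - 4) mod 26 = 12.
Step 4: Decrypt 'BMK' by shifting back 12:
  B -> P
  M -> A
  K -> Y
Step 5: 'BMK' decrypts to 'PAY'.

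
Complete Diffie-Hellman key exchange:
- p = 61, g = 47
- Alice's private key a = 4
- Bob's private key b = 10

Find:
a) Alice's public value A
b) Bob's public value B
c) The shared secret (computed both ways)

Step 1: A = g^a mod p = 47^4 mod 61 = 47.
Step 2: B = g^b mod p = 47^10 mod 61 = 47.
Step 3: Alice computes s = B^a mod p = 47^4 mod 61 = 47.
Step 4: Bob computes s = A^b mod p = 47^10 mod 61 = 47.
Both sides agree: shared secret = 47.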